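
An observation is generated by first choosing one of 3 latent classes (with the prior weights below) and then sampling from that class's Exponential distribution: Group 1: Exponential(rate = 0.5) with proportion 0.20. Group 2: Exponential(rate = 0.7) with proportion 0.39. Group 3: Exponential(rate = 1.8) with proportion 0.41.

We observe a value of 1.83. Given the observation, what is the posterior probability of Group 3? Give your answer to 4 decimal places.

0.1911

P(component k | x) = π_k·f_k(x) / marginal(x), where marginal(x) = Σ_j π_j·f_j(x).
Evaluate each component's likelihood at the observed value:
  L_1 = 0.200258
  L_2 = 0.194432
  L_3 = 0.0667892
Prior × likelihood for each component:
  π_1·L_1 = 0.20 × 0.200258 = 0.0400517
  π_2·L_2 = 0.39 × 0.194432 = 0.0758283
  π_3·L_3 = 0.41 × 0.0667892 = 0.0273836
Sum: 0.0400517 + 0.0758283 + 0.0273836 = 0.143264
Responsibility of Group 3: 0.0273836 / 0.143264 ≈ 0.1911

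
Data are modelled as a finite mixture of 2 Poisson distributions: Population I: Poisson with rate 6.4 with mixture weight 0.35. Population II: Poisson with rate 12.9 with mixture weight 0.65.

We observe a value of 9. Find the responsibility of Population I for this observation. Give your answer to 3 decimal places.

0.395

P(component k | x) = π_k·f_k(x) / marginal(x), where marginal(x) = Σ_j π_j·f_j(x).
Evaluate each component's likelihood at the observed value:
  p_I = e^(−6.4)·6.4^9/9! = 0.0824844
  p_II = e^(−12.9)·12.9^9/9! = 0.0680998
Unnormalised posteriors:
  π_I·p_I = 0.35 × 0.0824844 = 0.0288696
  π_II·p_II = 0.65 × 0.0680998 = 0.0442648
Evidence: 0.0288696 + 0.0442648 = 0.0731344
P(Population I | 9) ≈ 0.395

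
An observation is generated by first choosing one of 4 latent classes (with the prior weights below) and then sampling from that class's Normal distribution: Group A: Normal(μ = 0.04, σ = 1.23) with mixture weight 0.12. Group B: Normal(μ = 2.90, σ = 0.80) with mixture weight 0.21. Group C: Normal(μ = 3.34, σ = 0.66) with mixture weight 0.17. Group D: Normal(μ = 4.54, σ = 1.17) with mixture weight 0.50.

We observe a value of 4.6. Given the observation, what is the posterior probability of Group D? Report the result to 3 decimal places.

Posterior ∝ prior × likelihood, so P(k | x) ∝ w_k f_k(x); normalise over all components.
Normal densities:
  f_A = (1/(1.23·√(2π)))·exp(−(4.6−0.04)²/(2·1.23²)) = 0.324343·exp(-6.87210) = 0.000336117
  f_B = (1/(0.80·√(2π)))·exp(−(4.6−2.90)²/(2·0.80²)) = 0.498678·exp(-2.25781) = 0.0521512
  f_C = (1/(0.66·√(2π)))·exp(−(4.6−3.34)²/(2·0.66²)) = 0.604458·exp(-1.82231) = 0.0977114
  f_D = (1/(1.17·√(2π)))·exp(−(4.6−4.54)²/(2·1.17²)) = 0.340976·exp(-0.00131) = 0.340528
Weight by the priors:
  w_A·f_A = 0.12 × 0.000336117 = 4.0334e-05
  w_B·f_B = 0.21 × 0.0521512 = 0.0109518
  w_C·f_C = 0.17 × 0.0977114 = 0.0166109
  w_D·f_D = 0.50 × 0.340528 = 0.170264
Evidence: 4.0334e-05 + 0.0109518 + 0.0166109 + 0.170264 = 0.197867
P(Group D | data) = 0.170264 / 0.197867 ≈ 0.860

0.860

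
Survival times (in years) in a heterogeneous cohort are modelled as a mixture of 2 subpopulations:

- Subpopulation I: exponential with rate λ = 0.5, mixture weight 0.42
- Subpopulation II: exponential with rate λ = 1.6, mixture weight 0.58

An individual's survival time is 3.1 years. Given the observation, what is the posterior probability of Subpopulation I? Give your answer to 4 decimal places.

Posterior ∝ prior × likelihood, so P(k | x) ∝ π_k f_k(x); normalise over all components.
Evaluate each component's likelihood at the observed value:
  p_I = 0.5·e^(−0.5·3.1) = 0.5·e^(−1.5500) = 0.106124
  p_II = 1.6·e^(−1.6·3.1) = 1.6·e^(−4.9600) = 0.0112207
Prior × likelihood for each component:
  π_I·p_I = 0.42 × 0.106124 = 0.0445721
  π_II·p_II = 0.58 × 0.0112207 = 0.006508
Evidence: 0.0445721 + 0.006508 = 0.0510801
So the posterior for Subpopulation I is 0.0445721 / 0.0510801 ≈ 0.8726.

0.8726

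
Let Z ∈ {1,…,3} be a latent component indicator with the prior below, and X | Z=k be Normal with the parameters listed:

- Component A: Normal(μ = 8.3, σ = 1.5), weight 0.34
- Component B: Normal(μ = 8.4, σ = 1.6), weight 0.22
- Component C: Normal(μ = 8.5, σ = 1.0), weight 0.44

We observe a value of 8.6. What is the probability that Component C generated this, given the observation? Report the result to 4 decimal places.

By Bayes' theorem, P(k | x) = P(Z=k) f_k(x) / Σ_j P(Z=j) f_j(x).
Component likelihoods at x = 8.6:
  p_A = 0.260695
  p_B = 0.247399
  p_C = 0.396953
Weight by the priors:
  P(Z=A)·p_A = 0.34 × 0.260695 = 0.0886363
  P(Z=B)·p_B = 0.22 × 0.247399 = 0.0544277
  P(Z=C)·p_C = 0.44 × 0.396953 = 0.174659
Evidence: 0.0886363 + 0.0544277 + 0.174659 = 0.317723
Responsibility of Component C: 0.174659 / 0.317723 ≈ 0.5497

0.5497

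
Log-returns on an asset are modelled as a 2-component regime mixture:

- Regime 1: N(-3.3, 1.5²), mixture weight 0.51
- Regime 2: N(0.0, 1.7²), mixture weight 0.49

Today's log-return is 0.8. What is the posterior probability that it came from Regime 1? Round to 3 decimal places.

0.030

Apply Bayes' rule: the posterior for each component is proportional to its prior times its likelihood at x.
Component likelihoods at x = 0.8:
  f_1 = 0.00634582
  f_2 = 0.210074
Unnormalised posteriors:
  w_1·f_1 = 0.51 × 0.00634582 = 0.00323637
  w_2·f_2 = 0.49 × 0.210074 = 0.102936
Marginal: 0.00323637 + 0.102936 = 0.106173
Responsibility of Regime 1: 0.00323637 / 0.106173 ≈ 0.030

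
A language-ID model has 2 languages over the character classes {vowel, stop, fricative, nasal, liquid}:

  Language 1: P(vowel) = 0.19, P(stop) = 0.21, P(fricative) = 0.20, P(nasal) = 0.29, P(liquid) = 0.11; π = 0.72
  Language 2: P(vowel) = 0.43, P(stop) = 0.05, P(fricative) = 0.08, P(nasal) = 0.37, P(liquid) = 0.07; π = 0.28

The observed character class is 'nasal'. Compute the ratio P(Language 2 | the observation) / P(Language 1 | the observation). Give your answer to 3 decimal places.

Posterior odds = (w_i f_i(x)) / (w_j f_j(x)); the normalising sum cancels.
Categorical probabilities:
  f_1 = 0.29
  f_2 = 0.37
0.1036 / 0.2088 ≈ 0.496

0.496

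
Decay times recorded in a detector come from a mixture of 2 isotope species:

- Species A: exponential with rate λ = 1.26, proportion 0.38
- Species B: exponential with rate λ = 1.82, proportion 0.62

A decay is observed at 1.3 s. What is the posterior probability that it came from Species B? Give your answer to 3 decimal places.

Posterior ∝ prior × likelihood, so P(k | x) ∝ π_k f_k(x); normalise over all components.
Evaluate each component's likelihood at the observed value:
  L_A = 1.26·e^(−1.26·1.3) = 1.26·e^(−1.6380) = 0.244904
  L_B = 1.82·e^(−1.82·1.3) = 1.82·e^(−2.3660) = 0.170817
Weight by the priors:
  π_A·L_A = 0.38 × 0.244904 = 0.0930636
  π_B·L_B = 0.62 × 0.170817 = 0.105906
Marginal: 0.0930636 + 0.105906 = 0.19897
P(Species B | the observation) ≈ 0.532

0.532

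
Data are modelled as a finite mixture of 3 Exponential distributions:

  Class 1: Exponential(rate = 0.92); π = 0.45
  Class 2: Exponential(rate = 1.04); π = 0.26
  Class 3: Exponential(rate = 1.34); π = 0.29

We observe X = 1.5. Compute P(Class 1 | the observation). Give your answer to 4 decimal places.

Posterior ∝ prior × likelihood, so P(k | x) ∝ P(Z=k) f_k(x); normalise over all components.
Exponential densities:
  p_1 = 0.92·e^(−0.92·1.5) = 0.92·e^(−1.3800) = 0.231452
  p_2 = 1.04·e^(−1.04·1.5) = 1.04·e^(−1.5600) = 0.218542
  p_3 = 1.34·e^(−1.34·1.5) = 1.34·e^(−2.0100) = 0.179545
Multiply by the mixture weights:
  P(Z=1)·p_1 = 0.45 × 0.231452 = 0.104154
  P(Z=2)·p_2 = 0.26 × 0.218542 = 0.0568208
  P(Z=3)·p_3 = 0.29 × 0.179545 = 0.052068
Sum: 0.104154 + 0.0568208 + 0.052068 = 0.213042
P(Class 1 | x) ≈ 0.4889

0.4889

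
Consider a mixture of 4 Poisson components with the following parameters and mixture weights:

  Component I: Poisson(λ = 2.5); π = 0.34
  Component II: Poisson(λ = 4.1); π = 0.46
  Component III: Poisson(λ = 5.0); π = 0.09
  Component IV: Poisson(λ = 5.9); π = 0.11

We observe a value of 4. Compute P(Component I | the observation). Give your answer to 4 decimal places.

0.2733

The responsibility of component k is π_k f_k(x) divided by Σ_j π_j f_j(x).
Poisson probabilities:
  L_I = 0.133602
  L_II = 0.195127
  L_III = 0.175467
  L_IV = 0.138312
Multiply by the mixture weights:
  π_I·L_I = 0.34 × 0.133602 = 0.0454246
  π_II·L_II = 0.46 × 0.195127 = 0.0897583
  π_III·L_III = 0.09 × 0.175467 = 0.0157921
  π_IV·L_IV = 0.11 × 0.138312 = 0.0152143
Sum: 0.0454246 + 0.0897583 + 0.0157921 + 0.0152143 = 0.166189
Responsibility of Component I: 0.0454246 / 0.166189 ≈ 0.2733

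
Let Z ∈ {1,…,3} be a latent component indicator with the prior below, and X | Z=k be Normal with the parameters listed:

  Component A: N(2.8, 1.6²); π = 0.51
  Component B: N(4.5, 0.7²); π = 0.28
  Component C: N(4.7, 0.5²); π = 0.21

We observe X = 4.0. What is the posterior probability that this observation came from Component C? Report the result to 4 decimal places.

Posterior ∝ prior × likelihood, so P(k | x) ∝ P(Z=k) f_k(x); normalise over all components.
Normal densities:
  L_A = 0.188211
  L_B = 0.441593
  L_C = 0.299455
Multiply by the mixture weights:
  P(Z=A)·L_A = 0.51 × 0.188211 = 0.0959876
  P(Z=B)·L_B = 0.28 × 0.441593 = 0.123646
  P(Z=C)·L_C = 0.21 × 0.299455 = 0.0628855
Denominator: 0.0959876 + 0.123646 + 0.0628855 = 0.282519
Responsibility of Component C: 0.0628855 / 0.282519 ≈ 0.2226

0.2226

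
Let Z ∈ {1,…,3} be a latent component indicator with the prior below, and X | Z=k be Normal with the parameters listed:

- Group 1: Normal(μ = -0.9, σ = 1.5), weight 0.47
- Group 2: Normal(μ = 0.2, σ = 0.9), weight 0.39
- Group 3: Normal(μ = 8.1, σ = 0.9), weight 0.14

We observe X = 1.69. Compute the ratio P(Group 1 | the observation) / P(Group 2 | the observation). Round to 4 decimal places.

0.6411

Since P(k|x) ∝ π_k f_k(x), the posterior odds are π_i f_i(x) / (π_j f_j(x)).
Normal densities:
  p_1 = 0.0598992
  p_2 = 0.112589
  p_3 = 4.28199e-12
0.0281526 / 0.0439098 ≈ 0.6411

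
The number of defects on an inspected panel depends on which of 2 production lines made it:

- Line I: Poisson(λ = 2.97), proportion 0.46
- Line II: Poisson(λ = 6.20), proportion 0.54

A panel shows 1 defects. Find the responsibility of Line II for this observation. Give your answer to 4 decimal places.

0.0884

Apply Bayes' rule: the posterior for each component is proportional to its prior times its likelihood at x.
Evaluate each component's likelihood at the observed value:
  L_I = 0.152371
  L_II = 0.0125825
Multiply by the mixture weights:
  P(Z=I)·L_I = 0.46 × 0.152371 = 0.0700906
  P(Z=II)·L_II = 0.54 × 0.0125825 = 0.00679453
Denominator: 0.0700906 + 0.00679453 = 0.0768851
P(Line II | data) ≈ 0.0884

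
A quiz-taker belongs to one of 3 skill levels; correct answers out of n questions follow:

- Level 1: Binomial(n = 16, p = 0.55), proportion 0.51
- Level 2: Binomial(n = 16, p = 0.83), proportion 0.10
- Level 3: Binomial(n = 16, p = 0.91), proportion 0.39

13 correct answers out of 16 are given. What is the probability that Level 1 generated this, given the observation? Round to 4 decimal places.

By Bayes' theorem, P(k | x) = w_k f_k(x) / Σ_j w_j f_j(x).
Component likelihoods at x = 13 correct answers out of 16:
  p_1 = 0.0215051
  p_2 = 0.24409
  p_3 = 0.119799
Unnormalised posteriors:
  w_1·p_1 = 0.51 × 0.0215051 = 0.0109676
  w_2·p_2 = 0.10 × 0.24409 = 0.024409
  w_3·p_3 = 0.39 × 0.119799 = 0.0467217
Denominator: 0.0109676 + 0.024409 + 0.0467217 = 0.0820982
Responsibility of Level 1: 0.0109676 / 0.0820982 ≈ 0.1336

0.1336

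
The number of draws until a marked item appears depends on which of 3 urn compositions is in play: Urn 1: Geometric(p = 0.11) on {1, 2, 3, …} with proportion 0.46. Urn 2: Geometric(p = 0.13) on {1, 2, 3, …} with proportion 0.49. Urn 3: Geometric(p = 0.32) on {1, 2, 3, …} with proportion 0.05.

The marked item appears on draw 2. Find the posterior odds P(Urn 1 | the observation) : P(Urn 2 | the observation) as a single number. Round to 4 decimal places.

0.8126

The posterior odds equal the prior odds times the likelihood ratio: (P(Z=i)/P(Z=j))·(f_i(x)/f_j(x)).
Geometric probabilities:
  L_1 = 0.11·(1−0.11)^1 = 0.11·0.89 = 0.0979
  L_2 = 0.13·(1−0.13)^1 = 0.13·0.87 = 0.1131
  L_3 = 0.32·(1−0.32)^1 = 0.32·0.68 = 0.2176
Posterior odds = (P(Z=1)·L_1) / (P(Z=2)·L_2) = (0.46·0.0979) / (0.49·0.1131) = 0.045034 / 0.055419 ≈ 0.8126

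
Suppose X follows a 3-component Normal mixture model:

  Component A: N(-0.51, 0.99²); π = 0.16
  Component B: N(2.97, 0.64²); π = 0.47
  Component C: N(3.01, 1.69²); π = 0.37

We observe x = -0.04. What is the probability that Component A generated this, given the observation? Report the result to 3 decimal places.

0.771

The responsibility of component k is P(Z=k) f_k(x) divided by Σ_j P(Z=j) f_j(x).
Normal densities:
  L_A = 0.360025
  L_B = 9.80769e-06
  L_C = 0.0463192
Weight by the priors:
  P(Z=A)·L_A = 0.16 × 0.360025 = 0.0576041
  P(Z=B)·L_B = 0.47 × 9.80769e-06 = 4.60961e-06
  P(Z=C)·L_C = 0.37 × 0.0463192 = 0.0171381
Evidence: 0.0576041 + 4.60961e-06 + 0.0171381 = 0.0747468
P(Component A | the observation) = 0.0576041 / 0.0747468 ≈ 0.771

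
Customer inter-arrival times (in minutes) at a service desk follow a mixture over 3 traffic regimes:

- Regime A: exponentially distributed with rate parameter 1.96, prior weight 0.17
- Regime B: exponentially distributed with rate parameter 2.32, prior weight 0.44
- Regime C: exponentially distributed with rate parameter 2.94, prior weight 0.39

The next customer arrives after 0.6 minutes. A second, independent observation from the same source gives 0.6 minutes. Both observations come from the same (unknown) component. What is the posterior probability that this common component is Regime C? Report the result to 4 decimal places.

0.3219

Apply Bayes' rule: the posterior for each component is proportional to its prior times its likelihood at x.
Since both observations come from the same component, the likelihood for component k is f_k(x₁)·f_k(x₂).
  p_A = [0.60468] × [0.60468] = 0.365638
  p_B = [0.5767] × [0.5767] = 0.332583
  p_C = [0.503793] × [0.503793] = 0.253807
Multiply by the mixture weights:
  π_A·p_A = 0.17 × 0.365638 = 0.0621585
  π_B·p_B = 0.44 × 0.332583 = 0.146337
  π_C·p_C = 0.39 × 0.253807 = 0.0989848
Sum: 0.0621585 + 0.146337 + 0.0989848 = 0.30748
P(Regime C | data) ≈ 0.3219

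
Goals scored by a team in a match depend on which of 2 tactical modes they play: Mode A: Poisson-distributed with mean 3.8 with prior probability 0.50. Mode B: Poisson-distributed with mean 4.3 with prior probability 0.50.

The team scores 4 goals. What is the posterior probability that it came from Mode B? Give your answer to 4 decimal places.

By Bayes' theorem, P(k | x) = P(Z=k) f_k(x) / Σ_j P(Z=j) f_j(x).
Evaluate each component's likelihood at the observed value:
  L_A = e^(−3.8)·3.8^4/4! = 0.194359
  L_B = e^(−4.3)·4.3^4/4! = 0.193284
Prior × likelihood for each component:
  P(Z=A)·L_A = 0.50 × 0.194359 = 0.0971794
  P(Z=B)·L_B = 0.50 × 0.193284 = 0.0966421
Normaliser: 0.0971794 + 0.0966421 = 0.193821
P(Mode B | the observation) ≈ 0.4986

0.4986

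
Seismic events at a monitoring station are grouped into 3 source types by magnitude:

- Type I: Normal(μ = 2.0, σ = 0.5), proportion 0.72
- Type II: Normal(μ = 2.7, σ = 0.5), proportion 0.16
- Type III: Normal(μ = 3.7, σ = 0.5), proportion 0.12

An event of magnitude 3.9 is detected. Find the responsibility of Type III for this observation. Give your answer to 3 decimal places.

Posterior ∝ prior × likelihood, so P(k | x) ∝ P(Z=k) f_k(x); normalise over all components.
Normal densities:
  f_I = 0.000583894
  f_II = 0.0447891
  f_III = 0.73654
Prior × likelihood for each component:
  P(Z=I)·f_I = 0.72 × 0.000583894 = 0.000420404
  P(Z=II)·f_II = 0.16 × 0.0447891 = 0.00716625
  P(Z=III)·f_III = 0.12 × 0.73654 = 0.0883848
Sum: 0.000420404 + 0.00716625 + 0.0883848 = 0.0959715
P(Type III | data) = 0.0883848 / 0.0959715 ≈ 0.921

0.921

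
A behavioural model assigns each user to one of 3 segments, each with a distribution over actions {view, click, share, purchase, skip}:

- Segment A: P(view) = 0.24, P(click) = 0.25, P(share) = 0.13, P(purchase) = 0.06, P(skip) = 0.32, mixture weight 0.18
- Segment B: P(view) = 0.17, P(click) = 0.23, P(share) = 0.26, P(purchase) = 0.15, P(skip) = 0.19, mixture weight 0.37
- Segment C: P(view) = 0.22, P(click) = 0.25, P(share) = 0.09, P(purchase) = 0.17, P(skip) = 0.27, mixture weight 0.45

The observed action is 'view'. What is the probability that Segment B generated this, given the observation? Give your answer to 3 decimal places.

By Bayes' theorem, P(k | x) = π_k f_k(x) / Σ_j π_j f_j(x).
Categorical probabilities:
  p_A = 0.24
  p_B = 0.17
  p_C = 0.22
Weight by the priors:
  π_A·p_A = 0.18 × 0.24 = 0.0432
  π_B·p_B = 0.37 × 0.17 = 0.0629
  π_C·p_C = 0.45 × 0.22 = 0.099
Denominator: 0.0432 + 0.0629 + 0.099 = 0.2051
P(Segment B | data) = 0.0629 / 0.2051 ≈ 0.307

0.307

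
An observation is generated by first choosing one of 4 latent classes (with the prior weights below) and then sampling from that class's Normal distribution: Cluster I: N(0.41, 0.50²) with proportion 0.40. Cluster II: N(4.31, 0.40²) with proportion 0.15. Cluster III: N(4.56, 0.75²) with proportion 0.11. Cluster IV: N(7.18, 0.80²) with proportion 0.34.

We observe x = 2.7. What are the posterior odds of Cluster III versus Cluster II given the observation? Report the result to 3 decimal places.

59.522

Only the two components matter; the odds are (π_i f_i(x)) / (π_j f_j(x)).
Normal densities:
  p_I = 2.22317e-05
  p_II = 0.000302642
  p_III = 0.0245644
  p_IV = 7.72828e-08
0.00270209 / 4.53963e-05 ≈ 59.522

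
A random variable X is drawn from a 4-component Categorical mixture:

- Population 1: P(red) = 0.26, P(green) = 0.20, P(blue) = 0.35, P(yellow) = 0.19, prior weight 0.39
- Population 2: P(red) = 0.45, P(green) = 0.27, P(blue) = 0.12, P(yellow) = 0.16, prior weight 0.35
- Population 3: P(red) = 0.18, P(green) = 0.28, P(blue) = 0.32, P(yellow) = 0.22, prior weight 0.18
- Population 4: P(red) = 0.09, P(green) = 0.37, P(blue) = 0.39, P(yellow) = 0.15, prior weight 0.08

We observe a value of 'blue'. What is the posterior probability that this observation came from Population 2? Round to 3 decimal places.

0.157

Apply Bayes' rule: the posterior for each component is proportional to its prior times its likelihood at x.
Evaluate each component's likelihood at the observed value:
  L_1 = P(blue | comp) = 0.35
  L_2 = P(blue | comp) = 0.12
  L_3 = P(blue | comp) = 0.32
  L_4 = P(blue | comp) = 0.39
Unnormalised posteriors:
  w_1·L_1 = 0.39 × 0.35 = 0.1365
  w_2·L_2 = 0.35 × 0.12 = 0.042
  w_3·L_3 = 0.18 × 0.32 = 0.0576
  w_4·L_4 = 0.08 × 0.39 = 0.0312
Sum: 0.1365 + 0.042 + 0.0576 + 0.0312 = 0.2673
So the posterior for Population 2 is 0.042 / 0.2673 ≈ 0.157.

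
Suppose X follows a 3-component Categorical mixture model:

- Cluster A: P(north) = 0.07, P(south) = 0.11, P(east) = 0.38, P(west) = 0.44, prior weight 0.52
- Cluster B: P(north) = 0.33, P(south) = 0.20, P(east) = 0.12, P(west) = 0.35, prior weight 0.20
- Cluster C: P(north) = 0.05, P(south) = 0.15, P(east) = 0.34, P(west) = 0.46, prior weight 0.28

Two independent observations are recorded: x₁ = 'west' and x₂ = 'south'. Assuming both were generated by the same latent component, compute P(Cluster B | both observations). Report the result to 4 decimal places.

The responsibility of component k is π_k f_k(x) divided by Σ_j π_j f_j(x).
Since both observations come from the same component, the likelihood for component k is f_k(x₁)·f_k(x₂).
  p_A = [0.44] × [0.11] = 0.0484
  p_B = [0.35] × [0.2] = 0.07
  p_C = [0.46] × [0.15] = 0.069
Unnormalised posteriors:
  π_A·p_A = 0.52 × 0.0484 = 0.025168
  π_B·p_B = 0.20 × 0.07 = 0.014
  π_C·p_C = 0.28 × 0.069 = 0.01932
Sum: 0.025168 + 0.014 + 0.01932 = 0.058488
So the posterior for Cluster B is 0.014 / 0.058488 ≈ 0.2394.

0.2394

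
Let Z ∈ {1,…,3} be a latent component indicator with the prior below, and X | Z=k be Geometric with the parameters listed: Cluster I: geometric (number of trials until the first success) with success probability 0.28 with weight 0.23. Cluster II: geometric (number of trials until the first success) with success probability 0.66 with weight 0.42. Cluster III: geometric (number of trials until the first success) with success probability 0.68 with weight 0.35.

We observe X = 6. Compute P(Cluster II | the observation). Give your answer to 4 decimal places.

By Bayes' theorem, P(k | x) = P(Z=k) f_k(x) / Σ_j P(Z=j) f_j(x).
Geometric probabilities:
  L_I = 0.0541777
  L_II = 0.00299874
  L_III = 0.0022817
Prior × likelihood for each component:
  P(Z=I)·L_I = 0.23 × 0.0541777 = 0.0124609
  P(Z=II)·L_II = 0.42 × 0.00299874 = 0.00125947
  P(Z=III)·L_III = 0.35 × 0.0022817 = 0.000798595
Normaliser: 0.0124609 + 0.00125947 + 0.000798595 = 0.0145189
So the posterior for Cluster II is 0.00125947 / 0.0145189 ≈ 0.0867.

0.0867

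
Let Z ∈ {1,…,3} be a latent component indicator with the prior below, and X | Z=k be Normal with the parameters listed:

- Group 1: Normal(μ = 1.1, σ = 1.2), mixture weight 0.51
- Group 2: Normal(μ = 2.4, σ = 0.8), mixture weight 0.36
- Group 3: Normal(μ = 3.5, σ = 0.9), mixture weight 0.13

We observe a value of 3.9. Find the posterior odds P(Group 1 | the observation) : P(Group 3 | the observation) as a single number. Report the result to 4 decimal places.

Posterior odds = (w_i f_i(x)) / (w_j f_j(x)); the normalising sum cancels.
Evaluate each component's likelihood at the observed value:
  f_1 = (1/(1.2·√(2π)))·exp(−(3.9−1.1)²/(2·1.2²)) = 0.332452·exp(-2.72222) = 0.0218516
  f_2 = (1/(0.8·√(2π)))·exp(−(3.9−2.4)²/(2·0.8²)) = 0.498678·exp(-1.75781) = 0.0859828
  f_3 = (1/(0.9·√(2π)))·exp(−(3.9−3.5)²/(2·0.9²)) = 0.443269·exp(-0.09877) = 0.401582
0.0111443 / 0.0522057 ≈ 0.2135

0.2135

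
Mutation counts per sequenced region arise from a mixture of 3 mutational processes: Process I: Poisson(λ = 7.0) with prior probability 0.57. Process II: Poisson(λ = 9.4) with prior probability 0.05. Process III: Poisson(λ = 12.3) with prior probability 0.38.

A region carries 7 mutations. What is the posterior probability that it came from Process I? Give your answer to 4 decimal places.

By Bayes' theorem, P(k | x) = π_k f_k(x) / Σ_j π_j f_j(x).
Component likelihoods at x = 7 mutations:
  p_I = e^(−7.0)·7.0^7/7! = 0.149003
  p_II = e^(−9.4)·9.4^7/7! = 0.106438
  p_III = e^(−12.3)·12.3^7/7! = 0.0384665
Multiply by the mixture weights:
  π_I·p_I = 0.57 × 0.149003 = 0.0849316
  π_II·p_II = 0.05 × 0.106438 = 0.0053219
  π_III·p_III = 0.38 × 0.0384665 = 0.0146173
Evidence: 0.0849316 + 0.0053219 + 0.0146173 = 0.104871
P(Process I | 7 mutations) ≈ 0.8099

0.8099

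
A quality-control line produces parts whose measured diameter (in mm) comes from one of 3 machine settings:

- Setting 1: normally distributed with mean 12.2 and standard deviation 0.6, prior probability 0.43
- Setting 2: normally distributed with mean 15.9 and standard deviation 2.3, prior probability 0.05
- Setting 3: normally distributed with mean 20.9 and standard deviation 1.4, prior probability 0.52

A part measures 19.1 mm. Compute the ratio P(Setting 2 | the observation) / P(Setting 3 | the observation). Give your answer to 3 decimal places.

0.051

The posterior odds equal the prior odds times the likelihood ratio: (w_i/w_j)·(f_i(x)/f_j(x)).
Normal densities:
  f_1 = 1.27361e-29
  f_2 = 0.0658938
  f_3 = 0.124688
Odds = (0.05/0.52) × (0.0658938/0.124688) = 0.0961538 × 0.52847 ≈ 0.051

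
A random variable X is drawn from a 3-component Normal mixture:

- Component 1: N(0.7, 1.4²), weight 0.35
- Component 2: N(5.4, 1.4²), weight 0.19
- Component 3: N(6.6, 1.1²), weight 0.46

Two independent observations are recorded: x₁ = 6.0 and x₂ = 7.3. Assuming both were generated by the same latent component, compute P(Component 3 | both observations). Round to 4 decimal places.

Apply Bayes' rule: the posterior for each component is proportional to its prior times its likelihood at x.
Since both observations come from the same component, the likelihood for component k is f_k(x₁)·f_k(x₂).
  f_1 = [(1/(1.4·√(2π)))·exp(−(6.0−0.7)²/(2·1.4²)) = 0.284959·exp(-7.16582) = 0.000220144] × [4.25398e-06] = 9.3649e-10
  f_2 = [(1/(1.4·√(2π)))·exp(−(6.0−5.4)²/(2·1.4²)) = 0.284959·exp(-0.09184) = 0.259955] × [0.113457] = 0.0294938
  f_3 = [(1/(1.1·√(2π)))·exp(−(6.0−6.6)²/(2·1.1²)) = 0.362675·exp(-0.14876) = 0.312544] × [0.296198] = 0.0925749
Multiply by the mixture weights:
  π_1·f_1 = 0.35 × 9.3649e-10 = 3.27771e-10
  π_2·f_2 = 0.19 × 0.0294938 = 0.00560381
  π_3·f_3 = 0.46 × 0.0925749 = 0.0425845
Sum: 3.27771e-10 + 0.00560381 + 0.0425845 = 0.0481883
P(Component 3 | x₁, x₂) ≈ 0.8837

0.8837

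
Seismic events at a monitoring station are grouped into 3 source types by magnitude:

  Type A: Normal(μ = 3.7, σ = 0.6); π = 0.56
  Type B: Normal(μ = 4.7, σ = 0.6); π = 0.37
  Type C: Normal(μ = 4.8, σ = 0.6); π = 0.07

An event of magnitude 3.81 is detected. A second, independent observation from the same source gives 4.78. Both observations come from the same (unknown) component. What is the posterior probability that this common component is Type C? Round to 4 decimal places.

Posterior ∝ prior × likelihood, so P(k | x) ∝ P(Z=k) f_k(x); normalise over all components.
Since both observations come from the same component, the likelihood for component k is f_k(x₁)·f_k(x₂).
  p_A = [0.653823] × [0.131584] = 0.0860324
  p_B = [0.221297] × [0.65902] = 0.145839
  p_C = [0.170442] × [0.664535] = 0.113264
Weight by the priors:
  P(Z=A)·p_A = 0.56 × 0.0860324 = 0.0481781
  P(Z=B)·p_B = 0.37 × 0.145839 = 0.0539603
  P(Z=C)·p_C = 0.07 × 0.113264 = 0.0079285
Sum: 0.0481781 + 0.0539603 + 0.0079285 = 0.110067
P(Type C | x₁, x₂) ≈ 0.0720

0.0720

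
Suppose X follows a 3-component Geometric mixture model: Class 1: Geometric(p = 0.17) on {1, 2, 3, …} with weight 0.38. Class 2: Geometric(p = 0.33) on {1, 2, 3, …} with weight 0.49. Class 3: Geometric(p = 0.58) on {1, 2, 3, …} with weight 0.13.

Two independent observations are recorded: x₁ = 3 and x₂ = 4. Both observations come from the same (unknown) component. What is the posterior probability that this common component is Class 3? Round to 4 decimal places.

0.0472

The responsibility of component k is P(Z=k) f_k(x) divided by Σ_j P(Z=j) f_j(x).
Since both observations come from the same component, the likelihood for component k is f_k(x₁)·f_k(x₂).
  L_1 = [0.17·(1−0.17)^2 = 0.17·0.6889 = 0.117113] × [0.0972038] = 0.0113838
  L_2 = [0.33·(1−0.33)^2 = 0.33·0.4489 = 0.148137] × [0.0992518] = 0.0147029
  L_3 = [0.58·(1−0.58)^2 = 0.58·0.1764 = 0.102312] × [0.042971] = 0.00439645
Weight by the priors:
  P(Z=1)·L_1 = 0.38 × 0.0113838 = 0.00432585
  P(Z=2)·L_2 = 0.49 × 0.0147029 = 0.0072044
  P(Z=3)·L_3 = 0.13 × 0.00439645 = 0.000571539
Denominator: 0.00432585 + 0.0072044 + 0.000571539 = 0.0121018
P(Class 3 | x) ≈ 0.0472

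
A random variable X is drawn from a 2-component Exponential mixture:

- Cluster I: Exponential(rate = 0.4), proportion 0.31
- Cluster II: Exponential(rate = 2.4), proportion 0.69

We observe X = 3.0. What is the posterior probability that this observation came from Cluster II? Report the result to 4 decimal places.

0.0320

P(component k | x) = π_k·f_k(x) / marginal(x), where marginal(x) = Σ_j π_j·f_j(x).
Exponential densities:
  L_I = 0.4·e^(−0.4·3.0) = 0.4·e^(−1.2000) = 0.120478
  L_II = 2.4·e^(−2.4·3.0) = 2.4·e^(−7.2000) = 0.00179181
Weight by the priors:
  π_I·L_I = 0.31 × 0.120478 = 0.0373481
  π_II·L_II = 0.69 × 0.00179181 = 0.00123635
Normaliser: 0.0373481 + 0.00123635 = 0.0385844
So the posterior for Cluster II is 0.00123635 / 0.0385844 ≈ 0.0320.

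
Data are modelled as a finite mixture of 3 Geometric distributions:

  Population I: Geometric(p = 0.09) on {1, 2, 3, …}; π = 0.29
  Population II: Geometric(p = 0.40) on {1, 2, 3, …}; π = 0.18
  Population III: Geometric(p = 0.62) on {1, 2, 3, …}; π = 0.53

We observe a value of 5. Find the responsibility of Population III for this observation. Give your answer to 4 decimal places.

0.2010

The responsibility of component k is w_k f_k(x) divided by Σ_j w_j f_j(x).
Component likelihoods at x = 5:
  f_I = 0.09·(1−0.09)^4 = 0.09·0.68575 = 0.0617175
  f_II = 0.40·(1−0.40)^4 = 0.40·0.1296 = 0.05184
  f_III = 0.62·(1−0.62)^4 = 0.62·0.0208514 = 0.0129278
Weight by the priors:
  w_I·f_I = 0.29 × 0.0617175 = 0.0178981
  w_II·f_II = 0.18 × 0.05184 = 0.0093312
  w_III·f_III = 0.53 × 0.0129278 = 0.00685176
Denominator: 0.0178981 + 0.0093312 + 0.00685176 = 0.034081
So the posterior for Population III is 0.00685176 / 0.034081 ≈ 0.2010.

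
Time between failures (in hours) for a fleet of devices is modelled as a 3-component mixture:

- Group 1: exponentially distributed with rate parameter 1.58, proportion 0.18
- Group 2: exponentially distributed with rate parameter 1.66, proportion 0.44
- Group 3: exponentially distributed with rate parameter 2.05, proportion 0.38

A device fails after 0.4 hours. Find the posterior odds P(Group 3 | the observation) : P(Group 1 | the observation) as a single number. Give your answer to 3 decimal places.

The posterior odds equal the prior odds times the likelihood ratio: (w_i/w_j)·(f_i(x)/f_j(x)).
Evaluate each component's likelihood at the observed value:
  p_1 = 1.58·e^(−1.58·0.4) = 1.58·e^(−0.6320) = 0.839814
  p_2 = 1.66·e^(−1.66·0.4) = 1.66·e^(−0.6640) = 0.854548
  p_3 = 2.05·e^(−2.05·0.4) = 2.05·e^(−0.8200) = 0.902885
Odds = (0.38/0.18) × (0.902885/0.839814) = 2.11111 × 1.0751 ≈ 2.270

2.270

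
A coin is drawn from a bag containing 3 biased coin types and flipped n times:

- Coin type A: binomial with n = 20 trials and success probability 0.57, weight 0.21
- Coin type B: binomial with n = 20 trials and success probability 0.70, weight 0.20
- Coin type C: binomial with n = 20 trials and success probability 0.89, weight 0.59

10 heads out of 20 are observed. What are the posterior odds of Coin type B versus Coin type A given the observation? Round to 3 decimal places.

The posterior odds equal the prior odds times the likelihood ratio: (π_i/π_j)·(f_i(x)/f_j(x)).
Evaluate each component's likelihood at the observed value:
  p_A = C(20,10)·0.57^10·0.43^10 = 184756·0.00362033·0.000216115 = 0.144555
  p_B = C(20,10)·0.70^10·0.30^10 = 184756·0.0282475·5.9049e-06 = 0.0308171
  p_C = C(20,10)·0.89^10·0.11^10 = 184756·0.311817·2.59374e-10 = 1.49426e-05
0.00616342 / 0.0303564 ≈ 0.203

0.203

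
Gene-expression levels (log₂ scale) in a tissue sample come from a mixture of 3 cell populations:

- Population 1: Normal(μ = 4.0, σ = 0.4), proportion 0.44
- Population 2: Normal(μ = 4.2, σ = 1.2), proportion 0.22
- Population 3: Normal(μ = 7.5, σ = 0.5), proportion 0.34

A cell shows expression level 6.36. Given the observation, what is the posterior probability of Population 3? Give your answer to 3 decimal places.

Apply Bayes' rule: the posterior for each component is proportional to its prior times its likelihood at x.
Component likelihoods at x = 6.36:
  p_1 = 2.75394e-08
  p_2 = 0.0657918
  p_3 = 0.0593092
Unnormalised posteriors:
  w_1·p_1 = 0.44 × 2.75394e-08 = 1.21173e-08
  w_2·p_2 = 0.22 × 0.0657918 = 0.0144742
  w_3·p_3 = 0.34 × 0.0593092 = 0.0201651
Evidence: 1.21173e-08 + 0.0144742 + 0.0201651 = 0.0346393
So the posterior for Population 3 is 0.0201651 / 0.0346393 ≈ 0.582.

0.582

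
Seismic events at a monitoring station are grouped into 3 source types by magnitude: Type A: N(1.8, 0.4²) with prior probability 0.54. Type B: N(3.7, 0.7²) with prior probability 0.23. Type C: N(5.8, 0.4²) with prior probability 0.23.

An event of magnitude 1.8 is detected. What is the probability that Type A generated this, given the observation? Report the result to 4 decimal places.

P(component k | x) = P(Z=k)·f_k(x) / marginal(x), where marginal(x) = Σ_j P(Z=j)·f_j(x).
Evaluate each component's likelihood at the observed value:
  f_A = 0.997356
  f_B = 0.0143223
  f_C = 1.92365e-22
Multiply by the mixture weights:
  P(Z=A)·f_A = 0.54 × 0.997356 = 0.538572
  P(Z=B)·f_B = 0.23 × 0.0143223 = 0.00329413
  P(Z=C)·f_C = 0.23 × 1.92365e-22 = 4.42439e-23
Normaliser: 0.538572 + 0.00329413 + 4.42439e-23 = 0.541866
Responsibility of Type A: 0.538572 / 0.541866 ≈ 0.9939

0.9939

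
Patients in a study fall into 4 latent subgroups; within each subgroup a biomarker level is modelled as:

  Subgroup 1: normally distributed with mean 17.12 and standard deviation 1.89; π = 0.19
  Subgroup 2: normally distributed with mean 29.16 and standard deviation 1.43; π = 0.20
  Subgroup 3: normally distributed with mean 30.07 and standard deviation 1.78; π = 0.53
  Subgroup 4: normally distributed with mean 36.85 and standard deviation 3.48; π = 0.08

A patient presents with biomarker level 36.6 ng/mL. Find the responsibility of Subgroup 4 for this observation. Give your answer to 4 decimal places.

P(component k | x) = P(Z=k)·f_k(x) / marginal(x), where marginal(x) = Σ_j P(Z=j)·f_j(x).
Evaluate each component's likelihood at the observed value:
  f_1 = 1.80517e-24
  f_2 = 3.69483e-07
  f_3 = 0.000267968
  f_4 = 0.114343
Prior × likelihood for each component:
  P(Z=1)·f_1 = 0.19 × 1.80517e-24 = 3.42983e-25
  P(Z=2)·f_2 = 0.20 × 3.69483e-07 = 7.38965e-08
  P(Z=3)·f_3 = 0.53 × 0.000267968 = 0.000142023
  P(Z=4)·f_4 = 0.08 × 0.114343 = 0.00914745
Normaliser: 3.42983e-25 + 7.38965e-08 + 0.000142023 + 0.00914745 = 0.00928955
Responsibility of Subgroup 4: 0.00914745 / 0.00928955 ≈ 0.9847

0.9847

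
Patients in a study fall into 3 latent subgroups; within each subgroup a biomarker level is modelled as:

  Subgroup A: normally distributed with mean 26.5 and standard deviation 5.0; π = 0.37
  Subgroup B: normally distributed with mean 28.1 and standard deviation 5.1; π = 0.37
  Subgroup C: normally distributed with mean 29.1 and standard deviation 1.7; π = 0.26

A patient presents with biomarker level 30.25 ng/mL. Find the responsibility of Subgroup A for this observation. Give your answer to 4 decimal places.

0.2290

The responsibility of component k is w_k f_k(x) divided by Σ_j w_j f_j(x).
Component likelihoods at x = 30.25 ng/mL:
  p_A = (1/(5.0·√(2π)))·exp(−(30.25−26.5)²/(2·5.0²)) = 0.079788·exp(-0.28125) = 0.0602275
  p_B = (1/(5.1·√(2π)))·exp(−(30.25−28.1)²/(2·5.1²)) = 0.078224·exp(-0.08886) = 0.0715729
  p_C = (1/(1.7·√(2π)))·exp(−(30.25−29.1)²/(2·1.7²)) = 0.234672·exp(-0.22881) = 0.186677
Unnormalised posteriors:
  w_A·p_A = 0.37 × 0.0602275 = 0.0222842
  w_B·p_B = 0.37 × 0.0715729 = 0.026482
  w_C·p_C = 0.26 × 0.186677 = 0.0485361
Normaliser: 0.0222842 + 0.026482 + 0.0485361 = 0.0973023
So the posterior for Subgroup A is 0.0222842 / 0.0973023 ≈ 0.2290.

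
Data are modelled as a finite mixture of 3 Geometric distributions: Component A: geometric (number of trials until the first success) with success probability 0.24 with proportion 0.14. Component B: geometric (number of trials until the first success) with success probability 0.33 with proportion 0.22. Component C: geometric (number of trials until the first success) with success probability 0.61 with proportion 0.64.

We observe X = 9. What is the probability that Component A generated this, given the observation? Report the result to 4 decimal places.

0.5423

The responsibility of component k is P(Z=k) f_k(x) divided by Σ_j P(Z=j) f_j(x).
Component likelihoods at x = 9:
  f_A = 0.24·(1−0.24)^8 = 0.24·0.111303 = 0.0267128
  f_B = 0.33·(1−0.33)^8 = 0.33·0.0406068 = 0.0134002
  f_C = 0.61·(1−0.61)^8 = 0.61·0.000535201 = 0.000326473
Prior × likelihood for each component:
  P(Z=A)·f_A = 0.14 × 0.0267128 = 0.0037398
  P(Z=B)·f_B = 0.22 × 0.0134002 = 0.00294805
  P(Z=C)·f_C = 0.64 × 0.000326473 = 0.000208942
Normaliser: 0.0037398 + 0.00294805 + 0.000208942 = 0.00689679
P(Component A | x) = 0.0037398 / 0.00689679 ≈ 0.5423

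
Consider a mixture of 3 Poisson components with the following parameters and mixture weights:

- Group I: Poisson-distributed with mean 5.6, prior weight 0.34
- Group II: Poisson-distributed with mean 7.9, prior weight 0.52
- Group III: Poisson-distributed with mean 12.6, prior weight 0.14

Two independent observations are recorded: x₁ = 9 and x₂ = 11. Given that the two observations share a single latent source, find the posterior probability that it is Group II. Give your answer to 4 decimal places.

0.7579

By Bayes' theorem, P(k | x) = π_k f_k(x) / Σ_j π_j f_j(x).
Since both observations come from the same component, the likelihood for component k is f_k(x₁)·f_k(x₂).
  p_I = [e^(−5.6)·5.6^9/9! = 0.0551925] × [0.0157349] = 0.000868448
  p_II = [e^(−7.9)·7.9^9/9! = 0.122449] × [0.069473] = 0.00850688
  p_III = [e^(−12.6)·12.6^9/9! = 0.0743809] × [0.107352] = 0.00798493
Prior × likelihood for each component:
  π_I·p_I = 0.34 × 0.000868448 = 0.000295272
  π_II·p_II = 0.52 × 0.00850688 = 0.00442358
  π_III·p_III = 0.14 × 0.00798493 = 0.00111789
Marginal: 0.000295272 + 0.00442358 + 0.00111789 = 0.00583674
P(Group II | x) = 0.00442358 / 0.00583674 ≈ 0.7579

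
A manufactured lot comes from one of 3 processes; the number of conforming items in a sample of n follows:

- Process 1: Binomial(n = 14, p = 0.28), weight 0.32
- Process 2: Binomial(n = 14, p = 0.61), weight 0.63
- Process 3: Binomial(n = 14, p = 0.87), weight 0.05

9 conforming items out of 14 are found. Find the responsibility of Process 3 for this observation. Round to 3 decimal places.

0.008

By Bayes' theorem, P(k | x) = π_k f_k(x) / Σ_j π_j f_j(x).
Binomial probabilities:
  f_1 = 0.00409778
  f_2 = 0.21123
  f_3 = 0.0212253
Multiply by the mixture weights:
  π_1·f_1 = 0.32 × 0.00409778 = 0.00131129
  π_2·f_2 = 0.63 × 0.21123 = 0.133075
  π_3·f_3 = 0.05 × 0.0212253 = 0.00106127
Evidence: 0.00131129 + 0.133075 + 0.00106127 = 0.135447
P(Process 3 | the observation) = 0.00106127 / 0.135447 ≈ 0.008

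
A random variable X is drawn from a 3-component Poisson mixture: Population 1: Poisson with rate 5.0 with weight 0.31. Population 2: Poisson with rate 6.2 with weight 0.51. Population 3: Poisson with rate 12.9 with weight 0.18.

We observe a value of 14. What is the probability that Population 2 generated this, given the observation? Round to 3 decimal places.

The responsibility of component k is P(Z=k) f_k(x) divided by Σ_j P(Z=j) f_j(x).
Poisson probabilities:
  L_1 = e^(−5.0)·5.0^14/14! = 0.000471736
  L_2 = e^(−6.2)·6.2^14/14! = 0.00288702
  L_3 = e^(−12.9)·12.9^14/14! = 0.101263
Unnormalised posteriors:
  P(Z=1)·L_1 = 0.31 × 0.000471736 = 0.000146238
  P(Z=2)·L_2 = 0.51 × 0.00288702 = 0.00147238
  P(Z=3)·L_3 = 0.18 × 0.101263 = 0.0182273
Denominator: 0.000146238 + 0.00147238 + 0.0182273 = 0.0198459
P(Population 2 | the observation) = 0.00147238 / 0.0198459 ≈ 0.074

0.074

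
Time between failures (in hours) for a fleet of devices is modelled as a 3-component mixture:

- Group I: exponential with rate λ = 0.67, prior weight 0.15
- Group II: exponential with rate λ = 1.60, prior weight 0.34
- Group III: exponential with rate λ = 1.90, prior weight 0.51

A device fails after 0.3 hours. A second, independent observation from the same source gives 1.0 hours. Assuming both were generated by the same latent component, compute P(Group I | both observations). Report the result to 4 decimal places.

By Bayes' theorem, P(k | x) = w_k f_k(x) / Σ_j w_j f_j(x).
Since both observations come from the same component, the likelihood for component k is f_k(x₁)·f_k(x₂).
  L_I = [0.67·e^(−0.67·0.3) = 0.67·e^(−0.2010) = 0.548001] × [0.342845] = 0.187879
  L_II = [1.60·e^(−1.60·0.3) = 1.60·e^(−0.4800) = 0.990053] × [0.323034] = 0.319821
  L_III = [1.90·e^(−1.90·0.3) = 1.90·e^(−0.5700) = 1.0745] × [0.28418] = 0.305351
Unnormalised posteriors:
  w_I·L_I = 0.15 × 0.187879 = 0.0281819
  w_II·L_II = 0.34 × 0.319821 = 0.108739
  w_III·L_III = 0.51 × 0.305351 = 0.155729
Normaliser: 0.0281819 + 0.108739 + 0.155729 = 0.29265
Responsibility of Group I: 0.0281819 / 0.29265 ≈ 0.0963

0.0963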